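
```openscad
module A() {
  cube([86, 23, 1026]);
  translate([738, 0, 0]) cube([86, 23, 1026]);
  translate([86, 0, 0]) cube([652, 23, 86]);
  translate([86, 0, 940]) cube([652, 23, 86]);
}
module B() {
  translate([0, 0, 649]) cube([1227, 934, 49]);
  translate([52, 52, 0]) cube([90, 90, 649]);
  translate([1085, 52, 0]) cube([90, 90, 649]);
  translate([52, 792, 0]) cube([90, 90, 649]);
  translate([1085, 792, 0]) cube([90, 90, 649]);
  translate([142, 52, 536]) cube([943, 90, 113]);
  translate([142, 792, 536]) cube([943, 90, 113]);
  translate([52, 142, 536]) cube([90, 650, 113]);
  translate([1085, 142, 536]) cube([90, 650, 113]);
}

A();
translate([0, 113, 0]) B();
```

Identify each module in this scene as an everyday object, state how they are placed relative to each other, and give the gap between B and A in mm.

The table's nearest face is 90 mm from the picture frame's +y face.

A is a picture frame. B is a table. The table is on the floor beside the picture frame on its +y side. The gap between the table and the picture frame is 90 mm.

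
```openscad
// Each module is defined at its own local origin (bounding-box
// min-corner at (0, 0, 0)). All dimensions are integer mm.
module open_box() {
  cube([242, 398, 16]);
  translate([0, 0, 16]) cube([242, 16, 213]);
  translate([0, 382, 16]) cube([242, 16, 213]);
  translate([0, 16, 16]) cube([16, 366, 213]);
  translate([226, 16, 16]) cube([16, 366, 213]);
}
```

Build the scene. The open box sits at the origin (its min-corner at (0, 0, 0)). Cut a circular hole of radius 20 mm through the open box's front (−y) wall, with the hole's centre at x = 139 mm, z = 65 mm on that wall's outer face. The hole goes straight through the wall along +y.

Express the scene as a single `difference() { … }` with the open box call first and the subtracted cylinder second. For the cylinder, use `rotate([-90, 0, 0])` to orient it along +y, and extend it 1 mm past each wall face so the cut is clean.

difference() {
  open_box();
  translate([139, -1, 65]) rotate([-90, 0, 0]) cylinder(h = 18, r = 20);
}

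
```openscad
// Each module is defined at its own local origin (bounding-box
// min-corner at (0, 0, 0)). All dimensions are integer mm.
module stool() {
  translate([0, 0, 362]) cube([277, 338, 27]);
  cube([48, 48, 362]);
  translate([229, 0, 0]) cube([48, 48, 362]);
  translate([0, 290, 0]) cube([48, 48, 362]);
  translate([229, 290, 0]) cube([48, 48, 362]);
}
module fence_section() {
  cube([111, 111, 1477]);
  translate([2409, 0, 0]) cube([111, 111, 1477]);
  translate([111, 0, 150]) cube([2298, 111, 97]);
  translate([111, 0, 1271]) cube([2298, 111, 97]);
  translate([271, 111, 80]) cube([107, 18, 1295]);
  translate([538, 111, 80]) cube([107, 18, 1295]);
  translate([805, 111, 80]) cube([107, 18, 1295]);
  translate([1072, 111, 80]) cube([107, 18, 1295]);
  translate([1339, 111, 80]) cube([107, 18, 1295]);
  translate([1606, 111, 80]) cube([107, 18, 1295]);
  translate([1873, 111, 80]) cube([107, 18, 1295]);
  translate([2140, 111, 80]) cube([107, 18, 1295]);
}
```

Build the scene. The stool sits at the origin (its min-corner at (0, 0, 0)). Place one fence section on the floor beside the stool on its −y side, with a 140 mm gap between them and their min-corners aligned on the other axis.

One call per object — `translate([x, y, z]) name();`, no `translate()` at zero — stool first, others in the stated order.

stool();
translate([0, -269, 0]) fence_section();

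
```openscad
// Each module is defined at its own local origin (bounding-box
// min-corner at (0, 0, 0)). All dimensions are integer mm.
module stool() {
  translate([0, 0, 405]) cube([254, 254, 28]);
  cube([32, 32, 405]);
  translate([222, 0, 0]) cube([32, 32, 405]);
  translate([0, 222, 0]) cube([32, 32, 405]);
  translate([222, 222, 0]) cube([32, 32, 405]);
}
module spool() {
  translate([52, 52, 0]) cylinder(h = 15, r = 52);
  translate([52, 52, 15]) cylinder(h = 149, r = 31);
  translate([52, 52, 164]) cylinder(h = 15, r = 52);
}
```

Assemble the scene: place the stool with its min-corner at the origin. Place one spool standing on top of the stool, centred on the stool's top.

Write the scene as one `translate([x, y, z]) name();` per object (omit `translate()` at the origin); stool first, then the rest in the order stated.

stool();
translate([75, 75, 433]) spool();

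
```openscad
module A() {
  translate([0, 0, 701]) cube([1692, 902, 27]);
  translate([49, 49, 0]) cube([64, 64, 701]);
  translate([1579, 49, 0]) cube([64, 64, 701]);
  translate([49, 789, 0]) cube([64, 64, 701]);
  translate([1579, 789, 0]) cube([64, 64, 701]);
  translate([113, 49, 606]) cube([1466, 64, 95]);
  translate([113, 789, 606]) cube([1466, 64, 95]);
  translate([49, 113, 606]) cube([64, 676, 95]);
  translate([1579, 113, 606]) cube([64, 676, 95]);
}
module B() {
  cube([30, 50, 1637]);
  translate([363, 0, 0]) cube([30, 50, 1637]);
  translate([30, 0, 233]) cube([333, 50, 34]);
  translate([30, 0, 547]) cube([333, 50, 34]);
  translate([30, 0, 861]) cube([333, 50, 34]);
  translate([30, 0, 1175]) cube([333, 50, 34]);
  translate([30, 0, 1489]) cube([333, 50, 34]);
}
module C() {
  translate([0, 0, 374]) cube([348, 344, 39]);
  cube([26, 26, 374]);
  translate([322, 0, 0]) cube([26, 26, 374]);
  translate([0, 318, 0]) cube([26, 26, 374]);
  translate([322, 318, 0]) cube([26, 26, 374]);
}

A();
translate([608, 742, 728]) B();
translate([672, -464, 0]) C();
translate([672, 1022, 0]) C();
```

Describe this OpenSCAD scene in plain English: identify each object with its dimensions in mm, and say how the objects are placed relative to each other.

A is a rectangular dining table. The top is 1692×902×27 mm with its upper surface at z = 728 mm. It stands on four 64×64 mm square legs, each inset 49 mm from the nearest pair of top edges, running from the floor to the underside of the top. Four apron rails, 64 mm thick and 95 mm tall, run between adjacent legs with their top edges flush with the underside of the top and their outer faces flush with the legs' outer faces.

B is a straight ladder. Two 30×50 mm vertical rails, 1637 mm tall, stand 393 mm apart (outside-to-outside) with their front faces coplanar on the −y side. 5 rungs, each 50 mm deep and 34 mm tall, span between the inner faces of the rails, front faces flush with the rails. The lowest rung's underside is at z = 233 mm and rungs are spaced 314 mm apart (underside to underside).

C is a simple wooden stool: a rectangular seat 348 mm (x) by 344 mm (y), 39 mm thick, top face at z = 413 mm, on four square legs, each 26×26 mm in cross-section. The legs rest on z = 0, each flush with a corner of the seat.

The ladder is on top of the table. Two stools sit around the table at the −y, +y sides.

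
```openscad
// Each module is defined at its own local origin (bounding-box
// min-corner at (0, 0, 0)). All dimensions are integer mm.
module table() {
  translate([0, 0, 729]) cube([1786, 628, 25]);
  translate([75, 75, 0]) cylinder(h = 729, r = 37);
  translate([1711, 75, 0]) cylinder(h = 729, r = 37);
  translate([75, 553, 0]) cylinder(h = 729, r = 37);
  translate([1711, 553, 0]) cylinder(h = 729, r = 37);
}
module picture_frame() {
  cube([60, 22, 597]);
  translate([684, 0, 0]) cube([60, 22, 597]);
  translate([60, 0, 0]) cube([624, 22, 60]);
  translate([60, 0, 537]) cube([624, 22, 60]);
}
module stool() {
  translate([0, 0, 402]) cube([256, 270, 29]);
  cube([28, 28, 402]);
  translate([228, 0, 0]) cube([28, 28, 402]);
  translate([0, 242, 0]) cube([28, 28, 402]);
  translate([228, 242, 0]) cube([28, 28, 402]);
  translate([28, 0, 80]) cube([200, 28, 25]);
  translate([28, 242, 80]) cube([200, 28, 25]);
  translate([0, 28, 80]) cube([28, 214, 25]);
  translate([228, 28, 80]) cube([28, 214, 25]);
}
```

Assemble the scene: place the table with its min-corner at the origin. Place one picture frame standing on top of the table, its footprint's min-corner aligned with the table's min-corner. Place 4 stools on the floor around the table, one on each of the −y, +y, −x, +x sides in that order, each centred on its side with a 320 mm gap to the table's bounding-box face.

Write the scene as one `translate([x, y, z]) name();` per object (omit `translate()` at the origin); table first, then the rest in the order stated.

table();
translate([0, 0, 754]) picture_frame();
translate([765, -590, 0]) stool();
translate([765, 948, 0]) stool();
translate([-576, 179, 0]) stool();
translate([2106, 179, 0]) stool();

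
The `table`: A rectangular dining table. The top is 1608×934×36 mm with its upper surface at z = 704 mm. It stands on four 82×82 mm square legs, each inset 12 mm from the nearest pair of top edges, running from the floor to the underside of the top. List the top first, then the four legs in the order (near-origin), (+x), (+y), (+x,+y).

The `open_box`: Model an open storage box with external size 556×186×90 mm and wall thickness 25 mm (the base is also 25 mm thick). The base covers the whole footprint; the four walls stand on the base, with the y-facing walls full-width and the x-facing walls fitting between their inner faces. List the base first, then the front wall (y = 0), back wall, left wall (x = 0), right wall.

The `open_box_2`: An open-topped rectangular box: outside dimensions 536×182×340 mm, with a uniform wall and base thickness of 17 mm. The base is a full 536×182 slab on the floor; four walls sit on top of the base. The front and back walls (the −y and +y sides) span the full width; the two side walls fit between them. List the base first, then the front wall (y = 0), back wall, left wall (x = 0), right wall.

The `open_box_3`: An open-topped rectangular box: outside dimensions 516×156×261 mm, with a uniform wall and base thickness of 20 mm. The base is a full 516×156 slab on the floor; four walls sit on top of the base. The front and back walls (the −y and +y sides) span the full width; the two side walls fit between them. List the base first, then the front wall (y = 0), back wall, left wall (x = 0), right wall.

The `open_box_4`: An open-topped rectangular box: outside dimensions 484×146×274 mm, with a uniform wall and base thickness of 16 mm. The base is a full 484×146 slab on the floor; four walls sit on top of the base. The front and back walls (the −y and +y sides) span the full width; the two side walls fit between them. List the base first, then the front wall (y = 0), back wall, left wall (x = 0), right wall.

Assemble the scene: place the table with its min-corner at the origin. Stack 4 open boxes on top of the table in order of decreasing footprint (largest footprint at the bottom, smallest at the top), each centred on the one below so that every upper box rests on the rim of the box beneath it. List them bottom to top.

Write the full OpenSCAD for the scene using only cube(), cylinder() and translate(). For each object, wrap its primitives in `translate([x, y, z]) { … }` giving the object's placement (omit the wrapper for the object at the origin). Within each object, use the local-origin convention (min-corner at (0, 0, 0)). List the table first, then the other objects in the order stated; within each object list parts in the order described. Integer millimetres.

translate([0, 0, 668]) cube([1608, 934, 36]);
translate([12, 12, 0]) cube([82, 82, 668]);
translate([1514, 12, 0]) cube([82, 82, 668]);
translate([12, 840, 0]) cube([82, 82, 668]);
translate([1514, 840, 0]) cube([82, 82, 668]);
translate([526, 374, 704]) {
  cube([556, 186, 25]);
  translate([0, 0, 25]) cube([556, 25, 65]);
  translate([0, 161, 25]) cube([556, 25, 65]);
  translate([0, 25, 25]) cube([25, 136, 65]);
  translate([531, 25, 25]) cube([25, 136, 65]);
}
translate([536, 376, 794]) {
  cube([536, 182, 17]);
  translate([0, 0, 17]) cube([536, 17, 323]);
  translate([0, 165, 17]) cube([536, 17, 323]);
  translate([0, 17, 17]) cube([17, 148, 323]);
  translate([519, 17, 17]) cube([17, 148, 323]);
}
translate([546, 389, 1134]) {
  cube([516, 156, 20]);
  translate([0, 0, 20]) cube([516, 20, 241]);
  translate([0, 136, 20]) cube([516, 20, 241]);
  translate([0, 20, 20]) cube([20, 116, 241]);
  translate([496, 20, 20]) cube([20, 116, 241]);
}
translate([562, 394, 1395]) {
  cube([484, 146, 16]);
  translate([0, 0, 16]) cube([484, 16, 258]);
  translate([0, 130, 16]) cube([484, 16, 258]);
  translate([0, 16, 16]) cube([16, 114, 258]);
  translate([468, 16, 16]) cube([16, 114, 258]);
}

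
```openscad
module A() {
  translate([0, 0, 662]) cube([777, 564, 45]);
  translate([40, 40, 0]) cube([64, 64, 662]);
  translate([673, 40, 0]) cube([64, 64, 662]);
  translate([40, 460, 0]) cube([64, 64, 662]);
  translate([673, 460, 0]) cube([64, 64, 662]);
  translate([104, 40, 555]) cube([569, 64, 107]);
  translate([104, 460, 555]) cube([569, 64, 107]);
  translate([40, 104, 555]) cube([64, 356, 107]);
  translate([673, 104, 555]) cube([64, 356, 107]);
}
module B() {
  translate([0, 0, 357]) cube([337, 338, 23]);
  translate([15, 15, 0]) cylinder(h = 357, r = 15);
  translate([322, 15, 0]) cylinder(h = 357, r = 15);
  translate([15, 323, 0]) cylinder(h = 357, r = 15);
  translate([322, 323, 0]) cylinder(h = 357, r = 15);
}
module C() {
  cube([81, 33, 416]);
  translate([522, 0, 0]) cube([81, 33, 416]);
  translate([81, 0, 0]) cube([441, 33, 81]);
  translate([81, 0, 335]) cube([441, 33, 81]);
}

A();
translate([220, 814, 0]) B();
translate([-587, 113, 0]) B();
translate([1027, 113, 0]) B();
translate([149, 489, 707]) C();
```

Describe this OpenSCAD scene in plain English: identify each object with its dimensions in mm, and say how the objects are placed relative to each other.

A is a rectangular dining table. The top is 777×564×45 mm with its upper surface at z = 707 mm. It stands on four 64×64 mm square legs, each inset 40 mm from the nearest pair of top edges, running from the floor to the underside of the top. Four apron rails, 64 mm thick and 107 mm tall, run between adjacent legs with their top edges flush with the underside of the top and their outer faces flush with the legs' outer faces.

B is a four-legged stool. The seat is 337×338 mm, 23 mm thick, top at z = 380 mm. It stands on four round legs, each 30 mm in diameter, from z = 0 to the seat underside, each leg's axis is inset half a diameter from the nearest pair of seat edges (so the leg's bounding box is flush with the corner).

C is a rectangular picture frame lying in the x–z plane (depth along y). The opening is 441 mm wide (x) by 254 mm tall (z), surrounded by a border 81 mm wide on all four sides. The frame is 33 mm deep and is made of two full-height vertical stiles with two horizontal rails fitted between them.

Three stools sit around the table at the +y, −x, +x sides. The picture frame is on top of the table.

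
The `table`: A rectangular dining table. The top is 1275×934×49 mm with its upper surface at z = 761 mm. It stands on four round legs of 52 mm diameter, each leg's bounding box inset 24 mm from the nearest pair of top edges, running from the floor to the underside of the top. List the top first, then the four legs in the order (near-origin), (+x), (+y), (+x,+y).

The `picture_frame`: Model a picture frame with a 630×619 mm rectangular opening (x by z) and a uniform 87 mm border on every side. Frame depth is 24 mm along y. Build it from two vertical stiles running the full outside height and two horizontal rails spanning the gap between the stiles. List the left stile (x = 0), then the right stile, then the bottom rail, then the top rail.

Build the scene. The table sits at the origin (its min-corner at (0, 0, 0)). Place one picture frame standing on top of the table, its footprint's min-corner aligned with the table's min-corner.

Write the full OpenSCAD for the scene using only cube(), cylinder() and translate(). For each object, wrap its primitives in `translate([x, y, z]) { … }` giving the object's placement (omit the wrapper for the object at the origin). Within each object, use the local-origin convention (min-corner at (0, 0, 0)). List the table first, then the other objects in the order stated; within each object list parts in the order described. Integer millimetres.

translate([0, 0, 712]) cube([1275, 934, 49]);
translate([50, 50, 0]) cylinder(h = 712, r = 26);
translate([1225, 50, 0]) cylinder(h = 712, r = 26);
translate([50, 884, 0]) cylinder(h = 712, r = 26);
translate([1225, 884, 0]) cylinder(h = 712, r = 26);
translate([0, 0, 761]) {
  cube([87, 24, 793]);
  translate([717, 0, 0]) cube([87, 24, 793]);
  translate([87, 0, 0]) cube([630, 24, 87]);
  translate([87, 0, 706]) cube([630, 24, 87]);
}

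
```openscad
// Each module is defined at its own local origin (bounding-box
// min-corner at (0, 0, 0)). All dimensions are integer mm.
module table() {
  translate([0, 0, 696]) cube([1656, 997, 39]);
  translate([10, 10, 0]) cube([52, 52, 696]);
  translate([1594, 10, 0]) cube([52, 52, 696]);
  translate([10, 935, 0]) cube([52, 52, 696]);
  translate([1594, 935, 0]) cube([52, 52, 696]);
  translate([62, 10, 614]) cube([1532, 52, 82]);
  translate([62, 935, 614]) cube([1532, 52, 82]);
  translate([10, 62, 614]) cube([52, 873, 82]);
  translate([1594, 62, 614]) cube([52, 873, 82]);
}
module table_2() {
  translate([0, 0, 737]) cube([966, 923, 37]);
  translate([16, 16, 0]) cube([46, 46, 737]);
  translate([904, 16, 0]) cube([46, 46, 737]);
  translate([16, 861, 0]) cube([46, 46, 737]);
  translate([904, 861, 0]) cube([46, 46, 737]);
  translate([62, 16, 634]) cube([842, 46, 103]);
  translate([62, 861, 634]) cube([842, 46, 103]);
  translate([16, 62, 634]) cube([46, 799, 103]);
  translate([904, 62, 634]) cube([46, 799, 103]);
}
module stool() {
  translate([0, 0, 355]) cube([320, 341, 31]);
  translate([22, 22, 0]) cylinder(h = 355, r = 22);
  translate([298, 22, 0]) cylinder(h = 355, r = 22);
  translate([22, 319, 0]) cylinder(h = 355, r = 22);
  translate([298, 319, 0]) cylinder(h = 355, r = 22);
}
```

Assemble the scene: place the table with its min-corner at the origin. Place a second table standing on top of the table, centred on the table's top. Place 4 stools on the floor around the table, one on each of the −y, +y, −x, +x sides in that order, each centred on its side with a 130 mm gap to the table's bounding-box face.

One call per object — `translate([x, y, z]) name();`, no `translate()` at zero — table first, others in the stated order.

table();
translate([345, 37, 735]) table_2();
translate([668, -471, 0]) stool();
translate([668, 1127, 0]) stool();
translate([-450, 328, 0]) stool();
translate([1786, 328, 0]) stool();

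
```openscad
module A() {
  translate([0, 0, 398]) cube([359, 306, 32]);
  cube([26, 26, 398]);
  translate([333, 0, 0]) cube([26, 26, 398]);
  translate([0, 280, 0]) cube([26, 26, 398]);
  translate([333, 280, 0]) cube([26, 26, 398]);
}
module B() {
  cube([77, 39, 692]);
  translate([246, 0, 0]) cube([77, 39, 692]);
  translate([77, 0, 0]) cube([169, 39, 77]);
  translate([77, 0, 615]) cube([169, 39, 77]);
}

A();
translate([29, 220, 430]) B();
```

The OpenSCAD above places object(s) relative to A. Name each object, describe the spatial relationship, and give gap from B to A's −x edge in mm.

A is a stool. B is a picture frame. The picture frame is on top of the stool. The gap from the picture frame to the stool's −x edge is 29 mm.

The picture frame's min-x is at 29; the stool's min-x is 0; gap = 29 mm.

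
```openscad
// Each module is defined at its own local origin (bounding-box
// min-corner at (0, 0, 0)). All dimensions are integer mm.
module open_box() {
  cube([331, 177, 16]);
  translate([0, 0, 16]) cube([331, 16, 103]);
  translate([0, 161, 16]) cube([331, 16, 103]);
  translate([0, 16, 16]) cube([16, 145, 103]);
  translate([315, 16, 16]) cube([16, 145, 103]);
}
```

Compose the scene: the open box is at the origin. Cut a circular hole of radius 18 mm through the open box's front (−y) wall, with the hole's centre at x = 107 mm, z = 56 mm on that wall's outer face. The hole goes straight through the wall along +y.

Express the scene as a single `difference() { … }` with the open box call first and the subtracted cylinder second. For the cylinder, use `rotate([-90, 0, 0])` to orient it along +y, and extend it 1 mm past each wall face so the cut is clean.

difference() {
  open_box();
  translate([107, -1, 56]) rotate([-90, 0, 0]) cylinder(h = 18, r = 18);
}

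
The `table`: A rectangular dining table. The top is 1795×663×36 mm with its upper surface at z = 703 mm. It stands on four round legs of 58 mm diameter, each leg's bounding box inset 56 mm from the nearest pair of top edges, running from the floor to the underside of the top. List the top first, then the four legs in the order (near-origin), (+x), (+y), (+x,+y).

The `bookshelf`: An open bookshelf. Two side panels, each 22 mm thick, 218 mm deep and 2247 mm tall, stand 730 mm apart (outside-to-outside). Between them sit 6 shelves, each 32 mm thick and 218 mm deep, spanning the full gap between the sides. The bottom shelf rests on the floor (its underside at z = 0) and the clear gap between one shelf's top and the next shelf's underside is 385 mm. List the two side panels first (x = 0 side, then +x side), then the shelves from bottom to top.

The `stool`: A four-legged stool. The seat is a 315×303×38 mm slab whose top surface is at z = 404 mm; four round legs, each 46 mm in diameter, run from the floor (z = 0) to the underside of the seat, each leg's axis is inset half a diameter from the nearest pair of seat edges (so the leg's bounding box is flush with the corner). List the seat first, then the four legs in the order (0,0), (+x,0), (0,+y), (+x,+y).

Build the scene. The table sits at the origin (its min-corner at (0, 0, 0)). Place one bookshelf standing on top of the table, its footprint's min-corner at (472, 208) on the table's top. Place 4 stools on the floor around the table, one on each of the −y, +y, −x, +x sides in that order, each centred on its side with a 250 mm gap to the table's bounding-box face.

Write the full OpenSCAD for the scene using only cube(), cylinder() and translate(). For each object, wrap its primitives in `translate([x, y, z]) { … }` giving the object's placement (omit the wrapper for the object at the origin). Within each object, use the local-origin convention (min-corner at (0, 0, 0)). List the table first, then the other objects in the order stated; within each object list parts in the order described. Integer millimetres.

translate([0, 0, 667]) cube([1795, 663, 36]);
translate([85, 85, 0]) cylinder(h = 667, r = 29);
translate([1710, 85, 0]) cylinder(h = 667, r = 29);
translate([85, 578, 0]) cylinder(h = 667, r = 29);
translate([1710, 578, 0]) cylinder(h = 667, r = 29);
translate([472, 208, 703]) {
  cube([22, 218, 2247]);
  translate([708, 0, 0]) cube([22, 218, 2247]);
  translate([22, 0, 0]) cube([686, 218, 32]);
  translate([22, 0, 417]) cube([686, 218, 32]);
  translate([22, 0, 834]) cube([686, 218, 32]);
  translate([22, 0, 1251]) cube([686, 218, 32]);
  translate([22, 0, 1668]) cube([686, 218, 32]);
  translate([22, 0, 2085]) cube([686, 218, 32]);
}
translate([740, -553, 0]) {
  translate([0, 0, 366]) cube([315, 303, 38]);
  translate([23, 23, 0]) cylinder(h = 366, r = 23);
  translate([292, 23, 0]) cylinder(h = 366, r = 23);
  translate([23, 280, 0]) cylinder(h = 366, r = 23);
  translate([292, 280, 0]) cylinder(h = 366, r = 23);
}
translate([740, 913, 0]) {
  translate([0, 0, 366]) cube([315, 303, 38]);
  translate([23, 23, 0]) cylinder(h = 366, r = 23);
  translate([292, 23, 0]) cylinder(h = 366, r = 23);
  translate([23, 280, 0]) cylinder(h = 366, r = 23);
  translate([292, 280, 0]) cylinder(h = 366, r = 23);
}
translate([-565, 180, 0]) {
  translate([0, 0, 366]) cube([315, 303, 38]);
  translate([23, 23, 0]) cylinder(h = 366, r = 23);
  translate([292, 23, 0]) cylinder(h = 366, r = 23);
  translate([23, 280, 0]) cylinder(h = 366, r = 23);
  translate([292, 280, 0]) cylinder(h = 366, r = 23);
}
translate([2045, 180, 0]) {
  translate([0, 0, 366]) cube([315, 303, 38]);
  translate([23, 23, 0]) cylinder(h = 366, r = 23);
  translate([292, 23, 0]) cylinder(h = 366, r = 23);
  translate([23, 280, 0]) cylinder(h = 366, r = 23);
  translate([292, 280, 0]) cylinder(h = 366, r = 23);
}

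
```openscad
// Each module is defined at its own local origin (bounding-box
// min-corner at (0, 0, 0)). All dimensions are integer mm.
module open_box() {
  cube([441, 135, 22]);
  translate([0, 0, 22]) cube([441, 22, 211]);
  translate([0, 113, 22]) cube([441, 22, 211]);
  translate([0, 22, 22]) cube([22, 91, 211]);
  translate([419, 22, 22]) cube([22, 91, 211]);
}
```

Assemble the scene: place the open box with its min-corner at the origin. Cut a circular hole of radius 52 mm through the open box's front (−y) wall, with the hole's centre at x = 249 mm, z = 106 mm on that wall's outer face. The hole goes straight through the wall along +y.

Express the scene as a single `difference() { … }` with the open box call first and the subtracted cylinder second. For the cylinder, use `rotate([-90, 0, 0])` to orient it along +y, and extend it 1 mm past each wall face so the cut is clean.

difference() {
  open_box();
  translate([249, -1, 106]) rotate([-90, 0, 0]) cylinder(h = 24, r = 52);
}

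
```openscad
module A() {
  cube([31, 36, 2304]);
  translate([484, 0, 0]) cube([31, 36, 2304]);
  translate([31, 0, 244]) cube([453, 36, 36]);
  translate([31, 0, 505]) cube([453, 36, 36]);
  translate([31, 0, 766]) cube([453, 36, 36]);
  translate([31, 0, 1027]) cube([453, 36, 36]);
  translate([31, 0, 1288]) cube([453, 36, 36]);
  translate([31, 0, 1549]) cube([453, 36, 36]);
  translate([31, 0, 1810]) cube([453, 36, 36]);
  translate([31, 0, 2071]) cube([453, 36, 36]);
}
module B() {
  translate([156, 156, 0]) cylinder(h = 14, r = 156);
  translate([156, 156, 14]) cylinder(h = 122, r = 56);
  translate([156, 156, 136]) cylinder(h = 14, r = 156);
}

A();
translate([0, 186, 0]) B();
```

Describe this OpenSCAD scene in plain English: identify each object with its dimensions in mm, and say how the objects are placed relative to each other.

A is a wooden ladder with two side rails of 31×36 mm section and 2304 mm height, set 515 mm apart overall. Between them run 8 rectangular rungs (36 mm deep, 36 mm thick), front faces flush with the rails' −y face. The bottom of the first rung is 244 mm above the floor and each subsequent rung is 261 mm higher than the one below.

B is a spool: two coaxial disc flanges of radius 156 mm and thickness 14 mm, joined by a core cylinder of radius 56 mm and height 122 mm. The lower flange rests on z = 0 and the three cylinders share a vertical axis.

The spool is on the floor beside the ladder on its +y side.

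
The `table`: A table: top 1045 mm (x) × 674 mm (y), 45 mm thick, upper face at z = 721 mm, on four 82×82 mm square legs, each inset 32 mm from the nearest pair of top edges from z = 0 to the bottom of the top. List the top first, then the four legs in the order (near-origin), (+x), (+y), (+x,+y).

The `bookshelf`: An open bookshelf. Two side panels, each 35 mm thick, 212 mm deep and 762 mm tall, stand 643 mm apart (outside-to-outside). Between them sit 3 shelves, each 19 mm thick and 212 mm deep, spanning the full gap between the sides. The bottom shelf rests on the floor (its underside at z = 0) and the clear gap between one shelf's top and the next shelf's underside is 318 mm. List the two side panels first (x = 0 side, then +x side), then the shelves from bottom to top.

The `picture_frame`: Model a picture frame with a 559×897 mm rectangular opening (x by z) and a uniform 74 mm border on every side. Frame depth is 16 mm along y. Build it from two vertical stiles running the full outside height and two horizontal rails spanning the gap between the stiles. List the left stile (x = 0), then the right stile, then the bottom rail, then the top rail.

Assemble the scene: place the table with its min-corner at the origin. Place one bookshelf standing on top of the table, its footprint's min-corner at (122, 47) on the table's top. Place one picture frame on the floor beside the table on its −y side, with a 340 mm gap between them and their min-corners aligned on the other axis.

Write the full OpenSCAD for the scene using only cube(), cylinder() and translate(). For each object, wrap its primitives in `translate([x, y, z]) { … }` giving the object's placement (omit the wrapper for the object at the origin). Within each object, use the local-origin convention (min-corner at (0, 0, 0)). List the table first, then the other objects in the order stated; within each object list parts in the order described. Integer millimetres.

translate([0, 0, 676]) cube([1045, 674, 45]);
translate([32, 32, 0]) cube([82, 82, 676]);
translate([931, 32, 0]) cube([82, 82, 676]);
translate([32, 560, 0]) cube([82, 82, 676]);
translate([931, 560, 0]) cube([82, 82, 676]);
translate([122, 47, 721]) {
  cube([35, 212, 762]);
  translate([608, 0, 0]) cube([35, 212, 762]);
  translate([35, 0, 0]) cube([573, 212, 19]);
  translate([35, 0, 337]) cube([573, 212, 19]);
  translate([35, 0, 674]) cube([573, 212, 19]);
}
translate([0, -356, 0]) {
  cube([74, 16, 1045]);
  translate([633, 0, 0]) cube([74, 16, 1045]);
  translate([74, 0, 0]) cube([559, 16, 74]);
  translate([74, 0, 971]) cube([559, 16, 74]);
}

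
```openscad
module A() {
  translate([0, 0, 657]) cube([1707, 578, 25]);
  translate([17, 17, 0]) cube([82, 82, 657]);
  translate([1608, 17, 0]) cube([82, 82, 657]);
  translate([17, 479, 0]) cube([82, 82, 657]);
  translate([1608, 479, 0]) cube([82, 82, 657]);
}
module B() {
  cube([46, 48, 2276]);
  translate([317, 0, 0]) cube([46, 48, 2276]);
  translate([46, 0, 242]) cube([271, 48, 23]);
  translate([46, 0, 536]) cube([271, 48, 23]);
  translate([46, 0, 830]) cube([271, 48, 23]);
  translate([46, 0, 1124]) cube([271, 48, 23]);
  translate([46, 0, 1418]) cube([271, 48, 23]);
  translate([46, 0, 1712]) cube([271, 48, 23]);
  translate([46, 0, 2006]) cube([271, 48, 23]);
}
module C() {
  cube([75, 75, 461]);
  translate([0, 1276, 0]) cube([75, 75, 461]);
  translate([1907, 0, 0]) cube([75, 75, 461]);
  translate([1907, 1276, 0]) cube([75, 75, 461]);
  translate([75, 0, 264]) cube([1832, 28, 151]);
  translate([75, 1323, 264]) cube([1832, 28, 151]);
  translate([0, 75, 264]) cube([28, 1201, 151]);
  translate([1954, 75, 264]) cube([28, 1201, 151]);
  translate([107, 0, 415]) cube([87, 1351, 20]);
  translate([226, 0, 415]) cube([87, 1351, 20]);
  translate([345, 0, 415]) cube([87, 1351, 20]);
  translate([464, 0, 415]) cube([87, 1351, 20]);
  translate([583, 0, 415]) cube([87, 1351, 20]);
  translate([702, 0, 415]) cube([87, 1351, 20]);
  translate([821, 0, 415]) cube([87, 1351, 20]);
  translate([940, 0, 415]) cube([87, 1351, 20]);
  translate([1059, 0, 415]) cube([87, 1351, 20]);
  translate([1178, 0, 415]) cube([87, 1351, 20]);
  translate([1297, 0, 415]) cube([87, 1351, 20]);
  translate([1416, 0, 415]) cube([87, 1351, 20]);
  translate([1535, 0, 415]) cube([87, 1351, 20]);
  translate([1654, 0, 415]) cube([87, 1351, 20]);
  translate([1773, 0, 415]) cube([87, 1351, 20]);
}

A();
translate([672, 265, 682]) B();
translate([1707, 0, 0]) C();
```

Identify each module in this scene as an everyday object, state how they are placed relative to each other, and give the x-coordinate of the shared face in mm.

A is a table. B is a ladder. C is a bed frame. The ladder is on top of the table, centred. The bed frame is against the table's +x side, with their −y faces flush. The x-coordinate of the shared face is 1707 mm.

The table's +x face and the bed frame's −x face are both at x = 1707 mm.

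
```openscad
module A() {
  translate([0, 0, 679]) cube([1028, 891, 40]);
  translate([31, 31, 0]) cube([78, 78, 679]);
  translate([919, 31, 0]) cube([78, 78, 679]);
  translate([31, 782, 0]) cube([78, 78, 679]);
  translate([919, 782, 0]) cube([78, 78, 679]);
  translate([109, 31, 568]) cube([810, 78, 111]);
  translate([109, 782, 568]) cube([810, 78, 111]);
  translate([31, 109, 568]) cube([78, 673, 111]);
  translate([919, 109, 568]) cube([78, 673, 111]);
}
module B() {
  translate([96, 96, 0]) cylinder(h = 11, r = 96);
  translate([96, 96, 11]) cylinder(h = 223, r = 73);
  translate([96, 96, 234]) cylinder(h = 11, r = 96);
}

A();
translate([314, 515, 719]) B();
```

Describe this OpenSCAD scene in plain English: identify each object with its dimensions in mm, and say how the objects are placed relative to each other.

A is a table: top 1028 mm (x) × 891 mm (y), 40 mm thick, upper face at z = 719 mm, on four 78×78 mm square legs, each inset 31 mm from the nearest pair of top edges, running from z = 0 to the bottom of the top. Four apron rails, 78 mm thick and 111 mm tall, run between adjacent legs with their top edges flush with the underside of the top and their outer faces flush with the legs' outer faces.

B is a spool: two coaxial disc flanges of radius 96 mm and thickness 11 mm, joined by a core cylinder of radius 73 mm and height 223 mm. The lower flange rests on z = 0 and the three cylinders share a vertical axis.

The spool is on top of the table.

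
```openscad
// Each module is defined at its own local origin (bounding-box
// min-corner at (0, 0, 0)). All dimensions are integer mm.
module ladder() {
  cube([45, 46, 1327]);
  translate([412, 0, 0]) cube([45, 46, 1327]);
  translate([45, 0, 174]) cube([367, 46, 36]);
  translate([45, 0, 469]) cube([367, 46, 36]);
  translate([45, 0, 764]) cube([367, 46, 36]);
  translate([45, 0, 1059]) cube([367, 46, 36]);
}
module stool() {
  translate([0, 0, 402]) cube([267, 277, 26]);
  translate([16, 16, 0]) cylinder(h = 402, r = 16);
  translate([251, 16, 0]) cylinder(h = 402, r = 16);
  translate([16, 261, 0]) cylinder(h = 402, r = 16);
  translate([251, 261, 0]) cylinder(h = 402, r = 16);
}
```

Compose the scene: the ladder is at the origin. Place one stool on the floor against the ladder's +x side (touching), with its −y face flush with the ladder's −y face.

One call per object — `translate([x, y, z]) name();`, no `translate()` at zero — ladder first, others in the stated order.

ladder();
translate([457, 0, 0]) stool();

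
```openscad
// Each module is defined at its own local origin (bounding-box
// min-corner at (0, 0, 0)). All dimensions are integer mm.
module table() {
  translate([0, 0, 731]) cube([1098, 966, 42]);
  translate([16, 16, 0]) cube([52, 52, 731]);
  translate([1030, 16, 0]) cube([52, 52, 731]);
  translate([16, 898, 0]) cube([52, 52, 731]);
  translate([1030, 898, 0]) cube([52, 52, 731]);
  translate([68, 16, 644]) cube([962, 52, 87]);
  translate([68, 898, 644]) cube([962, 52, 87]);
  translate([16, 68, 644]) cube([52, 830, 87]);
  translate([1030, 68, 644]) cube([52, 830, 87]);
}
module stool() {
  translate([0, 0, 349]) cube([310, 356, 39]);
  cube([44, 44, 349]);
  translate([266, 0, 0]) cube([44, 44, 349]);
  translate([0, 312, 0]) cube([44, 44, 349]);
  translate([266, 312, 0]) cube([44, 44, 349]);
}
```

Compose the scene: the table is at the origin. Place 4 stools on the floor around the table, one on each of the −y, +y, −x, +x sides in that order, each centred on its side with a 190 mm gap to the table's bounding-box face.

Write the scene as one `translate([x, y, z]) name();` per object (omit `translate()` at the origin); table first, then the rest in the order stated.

table();
translate([394, -546, 0]) stool();
translate([394, 1156, 0]) stool();
translate([-500, 305, 0]) stool();
translate([1288, 305, 0]) stool();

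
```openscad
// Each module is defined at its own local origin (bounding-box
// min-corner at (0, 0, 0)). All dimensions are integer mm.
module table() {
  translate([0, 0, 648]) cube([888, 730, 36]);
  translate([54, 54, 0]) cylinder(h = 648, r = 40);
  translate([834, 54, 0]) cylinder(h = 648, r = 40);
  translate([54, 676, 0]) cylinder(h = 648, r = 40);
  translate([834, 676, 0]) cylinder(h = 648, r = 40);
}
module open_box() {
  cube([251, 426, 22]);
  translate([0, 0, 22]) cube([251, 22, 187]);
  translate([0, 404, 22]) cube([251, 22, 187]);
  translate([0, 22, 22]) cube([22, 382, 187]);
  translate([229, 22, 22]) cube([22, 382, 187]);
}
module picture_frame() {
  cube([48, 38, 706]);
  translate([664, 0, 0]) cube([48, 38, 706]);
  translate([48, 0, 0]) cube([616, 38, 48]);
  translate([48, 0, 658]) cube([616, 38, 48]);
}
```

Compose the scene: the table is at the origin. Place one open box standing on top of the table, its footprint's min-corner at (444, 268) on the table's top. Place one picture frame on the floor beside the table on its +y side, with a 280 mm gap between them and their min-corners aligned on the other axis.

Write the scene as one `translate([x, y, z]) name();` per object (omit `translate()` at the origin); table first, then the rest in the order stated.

table();
translate([444, 268, 684]) open_box();
translate([0, 1010, 0]) picture_frame();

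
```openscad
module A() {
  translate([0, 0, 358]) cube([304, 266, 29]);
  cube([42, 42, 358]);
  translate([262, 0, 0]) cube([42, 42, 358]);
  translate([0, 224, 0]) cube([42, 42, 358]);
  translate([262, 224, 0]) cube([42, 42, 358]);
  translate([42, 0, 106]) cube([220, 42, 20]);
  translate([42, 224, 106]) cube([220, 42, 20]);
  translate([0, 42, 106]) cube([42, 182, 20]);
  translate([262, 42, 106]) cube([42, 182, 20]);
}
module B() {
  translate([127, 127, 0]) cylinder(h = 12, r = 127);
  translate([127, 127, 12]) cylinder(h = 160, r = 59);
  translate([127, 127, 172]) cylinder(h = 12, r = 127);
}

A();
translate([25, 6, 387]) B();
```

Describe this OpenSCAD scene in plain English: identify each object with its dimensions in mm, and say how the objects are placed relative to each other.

A is a four-legged stool. The seat is a 304×266×29 mm slab whose top surface is at z = 387 mm; four square legs, each 42×42 mm in cross-section, run from the floor (z = 0) to the underside of the seat, each flush with a corner of the seat. Four stretchers, 42 mm wide and 20 mm tall, connect adjacent legs with their undersides at z = 106 mm, each running between the inner faces of the legs it joins and aligned with the legs' outer faces on the other axis.

B is a spool: two coaxial disc flanges of radius 127 mm and thickness 12 mm, joined by a core cylinder of radius 59 mm and height 160 mm. The lower flange rests on z = 0 and the three cylinders share a vertical axis.

The spool is on top of the stool, centred.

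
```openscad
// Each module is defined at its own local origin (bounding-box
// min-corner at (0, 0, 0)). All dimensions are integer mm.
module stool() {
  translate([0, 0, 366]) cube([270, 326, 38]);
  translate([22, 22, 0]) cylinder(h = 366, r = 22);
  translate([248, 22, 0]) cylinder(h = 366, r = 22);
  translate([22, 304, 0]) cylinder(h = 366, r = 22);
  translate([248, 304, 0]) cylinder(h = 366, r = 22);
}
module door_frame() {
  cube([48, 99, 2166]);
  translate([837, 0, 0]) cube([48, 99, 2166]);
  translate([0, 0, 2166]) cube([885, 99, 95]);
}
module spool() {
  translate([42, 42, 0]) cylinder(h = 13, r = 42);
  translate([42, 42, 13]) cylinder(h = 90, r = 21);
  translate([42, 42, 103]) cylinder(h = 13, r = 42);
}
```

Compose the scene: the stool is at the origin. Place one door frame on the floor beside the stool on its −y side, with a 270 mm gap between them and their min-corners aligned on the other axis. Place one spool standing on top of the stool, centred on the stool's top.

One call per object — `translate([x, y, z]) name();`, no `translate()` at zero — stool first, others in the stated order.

stool();
translate([0, -369, 0]) door_frame();
translate([93, 121, 404]) spool();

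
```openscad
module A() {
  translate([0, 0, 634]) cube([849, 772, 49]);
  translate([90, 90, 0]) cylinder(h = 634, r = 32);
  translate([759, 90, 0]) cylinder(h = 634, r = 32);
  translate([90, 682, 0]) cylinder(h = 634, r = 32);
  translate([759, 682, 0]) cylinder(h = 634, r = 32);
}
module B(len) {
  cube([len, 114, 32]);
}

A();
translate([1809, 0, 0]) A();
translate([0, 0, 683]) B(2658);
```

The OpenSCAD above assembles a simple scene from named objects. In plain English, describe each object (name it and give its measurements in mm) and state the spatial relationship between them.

A is a table: top 849 mm (x) × 772 mm (y), 49 mm thick, upper face at z = 683 mm, on four round legs of 64 mm diameter, each leg's bounding box inset 58 mm from the nearest pair of top edges, running from z = 0 to the bottom of the top.

B is a rectangular beam 2658 mm long (x), 114 mm deep (y), 32 mm thick (z).

The beam spans the tops of two tables placed 960 mm apart, resting at z = 683 mm.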